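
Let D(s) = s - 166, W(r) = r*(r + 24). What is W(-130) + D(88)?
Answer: 13702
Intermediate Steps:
W(r) = r*(24 + r)
D(s) = -166 + s
W(-130) + D(88) = -130*(24 - 130) + (-166 + 88) = -130*(-106) - 78 = 13780 - 78 = 13702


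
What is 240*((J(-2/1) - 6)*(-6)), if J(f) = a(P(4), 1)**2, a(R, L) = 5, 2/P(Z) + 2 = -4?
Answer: -27360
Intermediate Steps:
P(Z) = -1/3 (P(Z) = 2/(-2 - 4) = 2/(-6) = 2*(-1/6) = -1/3)
J(f) = 25 (J(f) = 5**2 = 25)
240*((J(-2/1) - 6)*(-6)) = 240*((25 - 6)*(-6)) = 240*(19*(-6)) = 240*(-114) = -27360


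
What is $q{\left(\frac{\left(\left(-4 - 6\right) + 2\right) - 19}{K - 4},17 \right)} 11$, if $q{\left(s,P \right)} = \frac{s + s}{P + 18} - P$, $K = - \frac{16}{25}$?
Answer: $- \frac{74437}{406} \approx -183.34$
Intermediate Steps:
$K = - \frac{16}{25}$ ($K = \left(-16\right) \frac{1}{25} = - \frac{16}{25} \approx -0.64$)
$q{\left(s,P \right)} = - P + \frac{2 s}{18 + P}$ ($q{\left(s,P \right)} = \frac{2 s}{18 + P} - P = - P + \frac{2 s}{18 + P}$)
$q{\left(\frac{\left(\left(-4 - 6\right) + 2\right) - 19}{K - 4},17 \right)} 11 = \frac{- 17^{2} - 306 + 2 \frac{\left(\left(-4 - 6\right) + 2\right) - 19}{- \frac{16}{25} - 4}}{18 + 17} \cdot 11 = \frac{\left(-1\right) 289 - 306 + 2 \frac{\left(-10 + 2\right) - 19}{- \frac{116}{25}}}{35} \cdot 11 = \frac{-289 - 306 + 2 \left(-8 - 19\right) \left(- \frac{25}{116}\right)}{35} \cdot 11 = \frac{-289 - 306 + 2 \left(\left(-27\right) \left(- \frac{25}{116}\right)\right)}{35} \cdot 11 = \frac{-289 - 306 + 2 \cdot \frac{675}{116}}{35} \cdot 11 = \frac{-289 - 306 + \frac{675}{58}}{35} \cdot 11 = \frac{1}{35} \left(- \frac{33835}{58}\right) 11 = \left(- \frac{6767}{406}\right) 11 = - \frac{74437}{406}$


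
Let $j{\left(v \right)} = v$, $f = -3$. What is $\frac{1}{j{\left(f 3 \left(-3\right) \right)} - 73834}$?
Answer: $- \frac{1}{73807} \approx -1.3549 \cdot 10^{-5}$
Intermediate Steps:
$\frac{1}{j{\left(f 3 \left(-3\right) \right)} - 73834} = \frac{1}{\left(-3\right) 3 \left(-3\right) - 73834} = \frac{1}{\left(-9\right) \left(-3\right) - 73834} = \frac{1}{27 - 73834} = \frac{1}{-73807} = - \frac{1}{73807}$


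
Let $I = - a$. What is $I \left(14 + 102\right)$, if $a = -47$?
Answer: $5452$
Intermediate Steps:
$I = 47$ ($I = \left(-1\right) \left(-47\right) = 47$)
$I \left(14 + 102\right) = 47 \left(14 + 102\right) = 47 \cdot 116 = 5452$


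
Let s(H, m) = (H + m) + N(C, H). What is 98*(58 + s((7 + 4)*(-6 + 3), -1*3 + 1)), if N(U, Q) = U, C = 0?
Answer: 2254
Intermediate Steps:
s(H, m) = H + m (s(H, m) = (H + m) + 0 = H + m)
98*(58 + s((7 + 4)*(-6 + 3), -1*3 + 1)) = 98*(58 + ((7 + 4)*(-6 + 3) + (-1*3 + 1))) = 98*(58 + (11*(-3) + (-3 + 1))) = 98*(58 + (-33 - 2)) = 98*(58 - 35) = 98*23 = 2254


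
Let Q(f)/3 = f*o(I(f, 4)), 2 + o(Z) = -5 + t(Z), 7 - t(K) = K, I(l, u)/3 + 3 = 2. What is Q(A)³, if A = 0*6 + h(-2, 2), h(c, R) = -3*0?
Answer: 0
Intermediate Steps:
h(c, R) = 0
I(l, u) = -3 (I(l, u) = -9 + 3*2 = -9 + 6 = -3)
t(K) = 7 - K
o(Z) = -Z (o(Z) = -2 + (-5 + (7 - Z)) = -2 + (2 - Z) = -Z)
A = 0 (A = 0*6 + 0 = 0 + 0 = 0)
Q(f) = 9*f (Q(f) = 3*(f*(-1*(-3))) = 3*(f*3) = 3*(3*f) = 9*f)
Q(A)³ = (9*0)³ = 0³ = 0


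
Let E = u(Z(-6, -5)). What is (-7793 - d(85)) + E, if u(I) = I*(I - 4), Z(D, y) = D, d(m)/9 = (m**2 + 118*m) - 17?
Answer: -162875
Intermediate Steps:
d(m) = -153 + 9*m**2 + 1062*m (d(m) = 9*((m**2 + 118*m) - 17) = 9*(-17 + m**2 + 118*m) = -153 + 9*m**2 + 1062*m)
u(I) = I*(-4 + I)
E = 60 (E = -6*(-4 - 6) = -6*(-10) = 60)
(-7793 - d(85)) + E = (-7793 - (-153 + 9*85**2 + 1062*85)) + 60 = (-7793 - (-153 + 9*7225 + 90270)) + 60 = (-7793 - (-153 + 65025 + 90270)) + 60 = (-7793 - 1*155142) + 60 = (-7793 - 155142) + 60 = -162935 + 60 = -162875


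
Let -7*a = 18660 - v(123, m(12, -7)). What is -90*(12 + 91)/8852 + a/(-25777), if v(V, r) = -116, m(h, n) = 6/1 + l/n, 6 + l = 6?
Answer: -753232189/798623014 ≈ -0.94316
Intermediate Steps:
l = 0 (l = -6 + 6 = 0)
m(h, n) = 6 (m(h, n) = 6/1 + 0/n = 6*1 + 0 = 6 + 0 = 6)
a = -18776/7 (a = -(18660 - 1*(-116))/7 = -(18660 + 116)/7 = -⅐*18776 = -18776/7 ≈ -2682.3)
-90*(12 + 91)/8852 + a/(-25777) = -90*(12 + 91)/8852 - 18776/7/(-25777) = -90*103*(1/8852) - 18776/7*(-1/25777) = -9270*1/8852 + 18776/180439 = -4635/4426 + 18776/180439 = -753232189/798623014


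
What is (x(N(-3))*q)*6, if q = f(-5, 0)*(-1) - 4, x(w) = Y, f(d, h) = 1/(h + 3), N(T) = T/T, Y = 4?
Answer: -104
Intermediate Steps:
N(T) = 1
f(d, h) = 1/(3 + h)
x(w) = 4
q = -13/3 (q = -1/(3 + 0) - 4 = -1/3 - 4 = -13/3 ≈ -4.3333)
(x(N(-3))*q)*6 = (4*(-13/3))*6 = -52/3*6 = -104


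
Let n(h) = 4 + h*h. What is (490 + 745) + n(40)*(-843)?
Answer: -1350937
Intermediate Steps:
n(h) = 4 + h**2
(490 + 745) + n(40)*(-843) = (490 + 745) + (4 + 40**2)*(-843) = 1235 + (4 + 1600)*(-843) = 1235 + 1604*(-843) = 1235 - 1352172 = -1350937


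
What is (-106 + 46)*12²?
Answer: -8640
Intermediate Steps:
(-106 + 46)*12² = -60*144 = -8640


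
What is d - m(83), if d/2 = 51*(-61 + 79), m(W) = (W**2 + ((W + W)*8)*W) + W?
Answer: -115360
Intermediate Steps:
m(W) = W + 17*W**2 (m(W) = (W**2 + ((2*W)*8)*W) + W = (W**2 + (16*W)*W) + W = (W**2 + 16*W**2) + W = 17*W**2 + W = W + 17*W**2)
d = 1836 (d = 2*(51*(-61 + 79)) = 2*(51*18) = 2*918 = 1836)
d - m(83) = 1836 - 83*(1 + 17*83) = 1836 - 83*(1 + 1411) = 1836 - 83*1412 = 1836 - 1*117196 = 1836 - 117196 = -115360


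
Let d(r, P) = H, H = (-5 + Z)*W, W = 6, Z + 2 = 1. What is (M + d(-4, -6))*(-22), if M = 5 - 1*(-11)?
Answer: 440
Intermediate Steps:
Z = -1 (Z = -2 + 1 = -1)
H = -36 (H = (-5 - 1)*6 = -6*6 = -36)
d(r, P) = -36
M = 16 (M = 5 + 11 = 16)
(M + d(-4, -6))*(-22) = (16 - 36)*(-22) = -20*(-22) = 440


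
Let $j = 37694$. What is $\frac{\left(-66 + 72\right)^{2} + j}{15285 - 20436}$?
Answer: $- \frac{37730}{5151} \approx -7.3248$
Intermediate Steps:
$\frac{\left(-66 + 72\right)^{2} + j}{15285 - 20436} = \frac{\left(-66 + 72\right)^{2} + 37694}{15285 - 20436} = \frac{6^{2} + 37694}{-5151} = \left(36 + 37694\right) \left(- \frac{1}{5151}\right) = 37730 \left(- \frac{1}{5151}\right) = - \frac{37730}{5151}$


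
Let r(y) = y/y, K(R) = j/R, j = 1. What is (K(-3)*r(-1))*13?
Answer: -13/3 ≈ -4.3333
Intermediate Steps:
K(R) = 1/R
r(y) = 1
(K(-3)*r(-1))*13 = (1/(-3))*13 = -⅓*1*13 = -⅓*13 = -13/3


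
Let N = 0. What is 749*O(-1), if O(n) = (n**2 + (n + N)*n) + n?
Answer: 749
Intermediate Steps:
O(n) = n + 2*n**2 (O(n) = (n**2 + (n + 0)*n) + n = (n**2 + n*n) + n = (n**2 + n**2) + n = 2*n**2 + n = n + 2*n**2)
749*O(-1) = 749*(-(1 + 2*(-1))) = 749*(-(1 - 2)) = 749*(-1*(-1)) = 749*1 = 749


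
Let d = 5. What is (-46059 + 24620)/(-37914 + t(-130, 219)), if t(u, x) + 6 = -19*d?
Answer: 21439/38015 ≈ 0.56396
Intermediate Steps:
t(u, x) = -101 (t(u, x) = -6 - 19*5 = -6 - 95 = -101)
(-46059 + 24620)/(-37914 + t(-130, 219)) = (-46059 + 24620)/(-37914 - 101) = -21439/(-38015) = -21439*(-1/38015) = 21439/38015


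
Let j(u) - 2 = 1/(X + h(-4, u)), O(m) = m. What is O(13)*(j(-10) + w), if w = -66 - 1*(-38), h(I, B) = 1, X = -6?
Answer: -1703/5 ≈ -340.60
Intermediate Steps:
w = -28 (w = -66 + 38 = -28)
j(u) = 9/5 (j(u) = 2 + 1/(-6 + 1) = 2 + 1/(-5) = 2 - ⅕ = 9/5)
O(13)*(j(-10) + w) = 13*(9/5 - 28) = 13*(-131/5) = -1703/5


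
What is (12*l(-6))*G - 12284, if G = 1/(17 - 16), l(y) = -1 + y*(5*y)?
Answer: -10136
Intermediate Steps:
l(y) = -1 + 5*y**2
G = 1 (G = 1/1 = 1)
(12*l(-6))*G - 12284 = (12*(-1 + 5*(-6)**2))*1 - 12284 = (12*(-1 + 5*36))*1 - 12284 = (12*(-1 + 180))*1 - 12284 = (12*179)*1 - 12284 = 2148*1 - 12284 = 2148 - 12284 = -10136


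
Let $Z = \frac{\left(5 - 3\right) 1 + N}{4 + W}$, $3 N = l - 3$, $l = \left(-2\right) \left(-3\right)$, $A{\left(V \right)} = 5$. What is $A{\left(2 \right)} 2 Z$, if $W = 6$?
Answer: $3$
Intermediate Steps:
$l = 6$
$N = 1$ ($N = \frac{6 - 3}{3} = \frac{1}{3} \cdot 3 = 1$)
$Z = \frac{3}{10}$ ($Z = \frac{\left(5 - 3\right) 1 + 1}{4 + 6} = \frac{2 \cdot 1 + 1}{10} = \left(2 + 1\right) \frac{1}{10} = 3 \cdot \frac{1}{10} = \frac{3}{10} \approx 0.3$)
$A{\left(2 \right)} 2 Z = 5 \cdot 2 \cdot \frac{3}{10} = 10 \cdot \frac{3}{10} = 3$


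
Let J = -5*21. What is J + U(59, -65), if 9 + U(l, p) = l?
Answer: -55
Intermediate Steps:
U(l, p) = -9 + l
J = -105
J + U(59, -65) = -105 + (-9 + 59) = -105 + 50 = -55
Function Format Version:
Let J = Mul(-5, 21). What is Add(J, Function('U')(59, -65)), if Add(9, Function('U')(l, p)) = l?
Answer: -55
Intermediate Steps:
Function('U')(l, p) = Add(-9, l)
J = -105
Add(J, Function('U')(59, -65)) = Add(-105, Add(-9, 59)) = Add(-105, 50) = -55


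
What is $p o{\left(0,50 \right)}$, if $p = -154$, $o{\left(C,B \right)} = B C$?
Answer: $0$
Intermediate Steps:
$p o{\left(0,50 \right)} = - 154 \cdot 50 \cdot 0 = \left(-154\right) 0 = 0$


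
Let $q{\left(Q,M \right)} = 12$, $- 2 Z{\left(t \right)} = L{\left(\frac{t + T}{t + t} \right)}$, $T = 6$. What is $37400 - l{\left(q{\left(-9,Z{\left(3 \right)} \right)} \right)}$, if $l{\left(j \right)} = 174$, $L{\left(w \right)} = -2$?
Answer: $37226$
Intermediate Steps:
$Z{\left(t \right)} = 1$ ($Z{\left(t \right)} = \left(- \frac{1}{2}\right) \left(-2\right) = 1$)
$37400 - l{\left(q{\left(-9,Z{\left(3 \right)} \right)} \right)} = 37400 - 174 = 37226$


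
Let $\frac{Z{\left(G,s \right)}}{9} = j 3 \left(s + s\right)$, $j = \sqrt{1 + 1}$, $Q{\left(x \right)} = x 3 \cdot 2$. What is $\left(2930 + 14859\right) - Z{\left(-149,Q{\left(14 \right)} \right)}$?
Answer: $17789 - 4536 \sqrt{2} \approx 11374.0$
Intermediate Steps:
$Q{\left(x \right)} = 6 x$ ($Q{\left(x \right)} = 3 x 2 = 6 x$)
$j = \sqrt{2} \approx 1.4142$
$Z{\left(G,s \right)} = 54 s \sqrt{2}$ ($Z{\left(G,s \right)} = 9 \sqrt{2} \cdot 3 \left(s + s\right) = 9 \sqrt{2} \cdot 3 \cdot 2 s = 9 \sqrt{2} \cdot 6 s = 9 \cdot 6 s \sqrt{2} = 54 s \sqrt{2}$)
$\left(2930 + 14859\right) - Z{\left(-149,Q{\left(14 \right)} \right)} = \left(2930 + 14859\right) - 54 \cdot 6 \cdot 14 \sqrt{2} = 17789 - 54 \cdot 84 \sqrt{2} = 17789 - 4536 \sqrt{2}$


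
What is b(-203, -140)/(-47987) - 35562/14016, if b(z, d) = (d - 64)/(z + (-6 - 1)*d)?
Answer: -73664348943/29033286688 ≈ -2.5372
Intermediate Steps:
b(z, d) = (-64 + d)/(z - 7*d)
b(-203, -140)/(-47987) - 35562/14016 = ((64 - 1*(-140))/(-1*(-203) + 7*(-140)))/(-47987) - 35562/14016 = ((64 + 140)/(203 - 980))*(-1/47987) - 35562*1/14016 = (204/(-777))*(-1/47987) - 5927/2336 = -1/777*204*(-1/47987) - 5927/2336 = -68/259*(-1/47987) - 5927/2336 = 68/12428633 - 5927/2336 = -73664348943/29033286688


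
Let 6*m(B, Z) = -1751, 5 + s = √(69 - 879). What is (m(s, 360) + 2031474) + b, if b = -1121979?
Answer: 5455219/6 ≈ 9.0920e+5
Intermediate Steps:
s = -5 + 9*I*√10 (s = -5 + √(69 - 879) = -5 + √(-810) = -5 + 9*I*√10 ≈ -5.0 + 28.461*I)
m(B, Z) = -1751/6 (m(B, Z) = (⅙)*(-1751) = -1751/6)
(m(s, 360) + 2031474) + b = (-1751/6 + 2031474) - 1121979 = 12187093/6 - 1121979 = 5455219/6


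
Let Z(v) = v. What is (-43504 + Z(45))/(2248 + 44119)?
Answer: -43459/46367 ≈ -0.93728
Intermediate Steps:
(-43504 + Z(45))/(2248 + 44119) = (-43504 + 45)/(2248 + 44119) = -43459/46367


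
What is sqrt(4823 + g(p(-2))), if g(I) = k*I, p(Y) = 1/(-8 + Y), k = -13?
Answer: sqrt(482430)/10 ≈ 69.457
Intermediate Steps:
g(I) = -13*I
sqrt(4823 + g(p(-2))) = sqrt(4823 - 13/(-8 - 2)) = sqrt(4823 - 13/(-10)) = sqrt(4823 - 13*(-1/10)) = sqrt(4823 + 13/10) = sqrt(48243/10) = sqrt(482430)/10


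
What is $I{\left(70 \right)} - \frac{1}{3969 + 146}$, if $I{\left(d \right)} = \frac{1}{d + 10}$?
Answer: $\frac{807}{65840} \approx 0.012257$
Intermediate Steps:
$I{\left(d \right)} = \frac{1}{10 + d}$
$I{\left(70 \right)} - \frac{1}{3969 + 146} = \frac{1}{10 + 70} - \frac{1}{3969 + 146} = \frac{1}{80} - \frac{1}{4115} = \frac{807}{65840}$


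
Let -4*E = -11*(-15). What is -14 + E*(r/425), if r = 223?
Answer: -12119/340 ≈ -35.644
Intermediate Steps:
E = -165/4 (E = -(-11)*(-15)/4 = -¼*165 = -165/4 ≈ -41.250)
-14 + E*(r/425) = -14 - 36795/(4*425) = -14 - 165/4*223/425 = -14 - 7359/340 = -12119/340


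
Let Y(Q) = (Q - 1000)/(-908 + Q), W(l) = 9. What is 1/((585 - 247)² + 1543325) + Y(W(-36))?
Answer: 1642651778/1490154531 ≈ 1.1023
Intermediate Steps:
Y(Q) = (-1000 + Q)/(-908 + Q)
1/((585 - 247)² + 1543325) + Y(W(-36)) = 1/((585 - 247)² + 1543325) + (-1000 + 9)/(-908 + 9) = 1/(338² + 1543325) - 991/(-899) = 1/(114244 + 1543325) - 1/899*(-991) = 1/1657569 + 991/899 = 1642651778/1490154531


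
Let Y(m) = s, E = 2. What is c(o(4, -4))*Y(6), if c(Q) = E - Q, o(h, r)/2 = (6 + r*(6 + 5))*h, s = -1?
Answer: -306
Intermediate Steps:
o(h, r) = 2*h*(6 + 11*r) (o(h, r) = 2*((6 + r*(6 + 5))*h) = 2*((6 + r*11)*h) = 2*((6 + 11*r)*h) = 2*(h*(6 + 11*r)) = 2*h*(6 + 11*r))
Y(m) = -1
c(Q) = 2 - Q
c(o(4, -4))*Y(6) = (2 - 2*4*(6 + 11*(-4)))*(-1) = (2 - 2*4*(6 - 44))*(-1) = (2 - 2*4*(-38))*(-1) = (2 - 1*(-304))*(-1) = (2 + 304)*(-1) = 306*(-1) = -306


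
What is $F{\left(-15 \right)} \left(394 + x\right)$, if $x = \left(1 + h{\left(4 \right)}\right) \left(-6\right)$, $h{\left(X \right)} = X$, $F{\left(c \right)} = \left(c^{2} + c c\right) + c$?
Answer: $158340$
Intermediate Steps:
$F{\left(c \right)} = c + 2 c^{2}$ ($F{\left(c \right)} = \left(c^{2} + c^{2}\right) + c = 2 c^{2} + c = c + 2 c^{2}$)
$x = -30$ ($x = \left(1 + 4\right) \left(-6\right) = 5 \left(-6\right) = -30$)
$F{\left(-15 \right)} \left(394 + x\right) = - 15 \left(1 + 2 \left(-15\right)\right) \left(394 - 30\right) = - 15 \left(1 - 30\right) 364 = \left(-15\right) \left(-29\right) 364 = 435 \cdot 364 = 158340$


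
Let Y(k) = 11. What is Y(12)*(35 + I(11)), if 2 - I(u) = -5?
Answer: 462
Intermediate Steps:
I(u) = 7 (I(u) = 2 - 1*(-5) = 2 + 5 = 7)
Y(12)*(35 + I(11)) = 11*(35 + 7) = 11*42 = 462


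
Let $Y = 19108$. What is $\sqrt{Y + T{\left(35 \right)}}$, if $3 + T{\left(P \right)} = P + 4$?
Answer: $2 \sqrt{4786} \approx 138.36$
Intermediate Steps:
$T{\left(P \right)} = 1 + P$ ($T{\left(P \right)} = -3 + \left(P + 4\right) = -3 + \left(4 + P\right) = 1 + P$)
$\sqrt{Y + T{\left(35 \right)}} = \sqrt{19108 + \left(1 + 35\right)} = \sqrt{19108 + 36} = \sqrt{19144} = 2 \sqrt{4786}$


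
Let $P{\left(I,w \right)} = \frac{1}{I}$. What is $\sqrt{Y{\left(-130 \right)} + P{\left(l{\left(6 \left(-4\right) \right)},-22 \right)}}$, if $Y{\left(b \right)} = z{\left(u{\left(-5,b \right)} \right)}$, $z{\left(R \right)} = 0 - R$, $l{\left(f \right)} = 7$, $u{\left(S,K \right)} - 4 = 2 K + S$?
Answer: $\frac{2 \sqrt{3199}}{7} \approx 16.16$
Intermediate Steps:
$u{\left(S,K \right)} = 4 + S + 2 K$ ($u{\left(S,K \right)} = 4 + \left(2 K + S\right) = 4 + \left(S + 2 K\right) = 4 + S + 2 K$)
$z{\left(R \right)} = - R$
$Y{\left(b \right)} = 1 - 2 b$ ($Y{\left(b \right)} = - (4 - 5 + 2 b) = - (-1 + 2 b) = 1 - 2 b$)
$\sqrt{Y{\left(-130 \right)} + P{\left(l{\left(6 \left(-4\right) \right)},-22 \right)}} = \sqrt{\left(1 - -260\right) + \frac{1}{7}} = \sqrt{\left(1 + 260\right) + \frac{1}{7}} = \sqrt{261 + \frac{1}{7}} = \sqrt{\frac{1828}{7}} = \frac{2 \sqrt{3199}}{7}$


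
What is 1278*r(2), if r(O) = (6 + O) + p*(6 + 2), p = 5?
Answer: 61344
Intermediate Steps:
r(O) = 46 + O (r(O) = (6 + O) + 5*(6 + 2) = (6 + O) + 5*8 = (6 + O) + 40 = 46 + O)
1278*r(2) = 1278*(46 + 2) = 1278*48 = 61344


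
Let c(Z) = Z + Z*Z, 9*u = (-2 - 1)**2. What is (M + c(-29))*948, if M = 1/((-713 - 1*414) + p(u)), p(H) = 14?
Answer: 285586580/371 ≈ 7.6978e+5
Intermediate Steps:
u = 1 (u = (-2 - 1)**2/9 = (1/9)*(-3)**2 = (1/9)*9 = 1)
c(Z) = Z + Z**2
M = -1/1113 (M = 1/((-713 - 1*414) + 14) = 1/((-713 - 414) + 14) = 1/(-1127 + 14) = 1/(-1113) = -1/1113 ≈ -0.00089847)
(M + c(-29))*948 = (-1/1113 - 29*(1 - 29))*948 = (-1/1113 - 29*(-28))*948 = (-1/1113 + 812)*948 = (903755/1113)*948 = 285586580/371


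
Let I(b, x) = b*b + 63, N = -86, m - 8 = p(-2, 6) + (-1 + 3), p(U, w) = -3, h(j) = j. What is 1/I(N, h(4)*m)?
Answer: 1/7459 ≈ 0.00013407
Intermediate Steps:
m = 7 (m = 8 + (-3 + (-1 + 3)) = 8 + (-3 + 2) = 8 - 1 = 7)
I(b, x) = 63 + b² (I(b, x) = b² + 63 = 63 + b²)
1/I(N, h(4)*m) = 1/(63 + (-86)²) = 1/(63 + 7396) = 1/7459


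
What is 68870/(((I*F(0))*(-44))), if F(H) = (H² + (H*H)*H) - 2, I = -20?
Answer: -6887/176 ≈ -39.131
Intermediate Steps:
F(H) = -2 + H² + H³ (F(H) = (H² + H²*H) - 2 = (H² + H³) - 2 = -2 + H² + H³)
68870/(((I*F(0))*(-44))) = 68870/((-20*(-2 + 0² + 0³)*(-44))) = 68870/((-20*(-2 + 0 + 0)*(-44))) = 68870/((-20*(-2)*(-44))) = 68870/((40*(-44))) = 68870/(-1760) = 68870*(-1/1760) = -6887/176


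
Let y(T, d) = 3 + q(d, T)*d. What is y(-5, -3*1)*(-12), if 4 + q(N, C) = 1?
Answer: -144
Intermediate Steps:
q(N, C) = -3 (q(N, C) = -4 + 1 = -3)
y(T, d) = 3 - 3*d
y(-5, -3*1)*(-12) = (3 - (-9))*(-12) = (3 - 3*(-3))*(-12) = (3 + 9)*(-12) = 12*(-12) = -144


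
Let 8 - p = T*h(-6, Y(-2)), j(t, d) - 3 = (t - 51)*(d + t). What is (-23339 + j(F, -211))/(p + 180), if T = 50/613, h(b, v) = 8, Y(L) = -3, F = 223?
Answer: -3259934/28711 ≈ -113.54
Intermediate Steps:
T = 50/613 (T = 50*(1/613) = 50/613 ≈ 0.081566)
j(t, d) = 3 + (-51 + t)*(d + t) (j(t, d) = 3 + (t - 51)*(d + t) = 3 + (-51 + t)*(d + t))
p = 4504/613 (p = 8 - 50*8/613 = 8 - 1*400/613 = 8 - 400/613 = 4504/613 ≈ 7.3475)
(-23339 + j(F, -211))/(p + 180) = (-23339 + (3 + 223² - 51*(-211) - 51*223 - 211*223))/(4504/613 + 180) = (-23339 + (3 + 49729 + 10761 - 11373 - 47053))/(114844/613) = (-23339 + 2067)*(613/114844) = -21272*613/114844 = -3259934/28711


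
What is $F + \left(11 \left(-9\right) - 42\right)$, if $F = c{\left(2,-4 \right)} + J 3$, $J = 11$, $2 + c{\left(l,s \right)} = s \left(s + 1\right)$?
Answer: $-98$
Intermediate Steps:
$c{\left(l,s \right)} = -2 + s \left(1 + s\right)$ ($c{\left(l,s \right)} = -2 + s \left(s + 1\right) = -2 + s \left(1 + s\right)$)
$F = 43$ ($F = \left(-2 - 4 + \left(-4\right)^{2}\right) + 11 \cdot 3 = \left(-2 - 4 + 16\right) + 33 = 10 + 33 = 43$)
$F + \left(11 \left(-9\right) - 42\right) = 43 + \left(11 \left(-9\right) - 42\right) = 43 - 141 = -98$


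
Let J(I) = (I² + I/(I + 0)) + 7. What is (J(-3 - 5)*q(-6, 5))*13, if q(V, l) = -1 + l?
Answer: 3744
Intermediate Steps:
J(I) = 8 + I² (J(I) = (I² + I/I) + 7 = (I² + 1) + 7 = (1 + I²) + 7 = 8 + I²)
(J(-3 - 5)*q(-6, 5))*13 = ((8 + (-3 - 5)²)*(-1 + 5))*13 = ((8 + (-8)²)*4)*13 = ((8 + 64)*4)*13 = (72*4)*13 = 288*13 = 3744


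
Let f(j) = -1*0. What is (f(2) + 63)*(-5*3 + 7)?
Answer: -504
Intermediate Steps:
f(j) = 0
(f(2) + 63)*(-5*3 + 7) = (0 + 63)*(-5*3 + 7) = 63*(-15 + 7) = 63*(-8) = -504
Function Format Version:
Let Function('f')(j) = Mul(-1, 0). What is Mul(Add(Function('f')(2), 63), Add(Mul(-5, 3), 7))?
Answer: -504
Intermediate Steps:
Function('f')(j) = 0
Mul(Add(Function('f')(2), 63), Add(Mul(-5, 3), 7)) = Mul(Add(0, 63), Add(Mul(-5, 3), 7)) = Mul(63, Add(-15, 7)) = Mul(63, -8) = -504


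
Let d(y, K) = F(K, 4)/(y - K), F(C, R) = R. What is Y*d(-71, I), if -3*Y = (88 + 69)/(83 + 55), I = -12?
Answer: 314/12213 ≈ 0.025710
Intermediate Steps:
d(y, K) = 4/(y - K)
Y = -157/414 (Y = -(88 + 69)/(3*(83 + 55)) = -157/(3*138) = -⅓*157/138 = -157/414 ≈ -0.37923)
Y*d(-71, I) = -314/(207*(-71 - 1*(-12))) = -314/(207*(-71 + 12)) = -314/(207*(-59)) = -314*(-1)/(207*59) = -157/414*(-4/59) = 314/12213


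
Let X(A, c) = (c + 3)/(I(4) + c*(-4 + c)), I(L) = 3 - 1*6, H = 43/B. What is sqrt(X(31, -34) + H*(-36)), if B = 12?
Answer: 2*I*sqrt(53594042)/1289 ≈ 11.359*I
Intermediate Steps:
H = 43/12 ≈ 3.5833
I(L) = -3 (I(L) = 3 - 6 = -3)
X(A, c) = (3 + c)/(-3 + c*(-4 + c)) (X(A, c) = (c + 3)/(-3 + c*(-4 + c)) = (3 + c)/(-3 + c*(-4 + c)))
sqrt(X(31, -34) + H*(-36)) = sqrt((3 - 34)/(-3 + (-34)**2 - 4*(-34)) + (43/12)*(-36)) = sqrt(-31/(-3 + 1156 + 136) - 129) = sqrt(-31/1289 - 129) = sqrt(-166312/1289) = 2*I*sqrt(53594042)/1289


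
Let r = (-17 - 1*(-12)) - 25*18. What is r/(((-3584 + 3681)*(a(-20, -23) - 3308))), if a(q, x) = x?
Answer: 455/323107 ≈ 0.0014082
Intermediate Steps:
r = -455 (r = (-17 + 12) - 450 = -5 - 450 = -455)
r/(((-3584 + 3681)*(a(-20, -23) - 3308))) = -455*1/((-3584 + 3681)*(-23 - 3308)) = -455/(97*(-3331)) = -455/(-323107) = -455*(-1/323107) = 455/323107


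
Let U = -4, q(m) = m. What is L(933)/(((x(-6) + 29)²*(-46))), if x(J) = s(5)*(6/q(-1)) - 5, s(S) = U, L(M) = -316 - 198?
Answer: 257/52992 ≈ 0.0048498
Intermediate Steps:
L(M) = -514
s(S) = -4
x(J) = 19 (x(J) = -24/(-1) - 5 = -24*(-1) - 5 = -4*(-6) - 5 = 24 - 5 = 19)
L(933)/(((x(-6) + 29)²*(-46))) = -514*(-1/(46*(19 + 29)²)) = -514/(48²*(-46)) = -514/(2304*(-46)) = -514/(-105984) = -514*(-1/105984) = 257/52992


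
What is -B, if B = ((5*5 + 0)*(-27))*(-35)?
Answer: -23625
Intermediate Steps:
B = 23625 (B = ((25 + 0)*(-27))*(-35) = (25*(-27))*(-35) = -675*(-35) = 23625)
-B = -1*23625 = -23625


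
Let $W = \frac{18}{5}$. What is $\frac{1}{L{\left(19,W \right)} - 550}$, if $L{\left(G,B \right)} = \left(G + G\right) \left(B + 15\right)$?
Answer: $\frac{5}{784} \approx 0.0063775$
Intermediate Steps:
$W = \frac{18}{5}$ ($W = 18 \cdot \frac{1}{5} = \frac{18}{5} \approx 3.6$)
$L{\left(G,B \right)} = 2 G \left(15 + B\right)$
$\frac{1}{L{\left(19,W \right)} - 550} = \frac{1}{2 \cdot 19 \left(15 + \frac{18}{5}\right) - 550} = \frac{1}{2 \cdot 19 \cdot \frac{93}{5} - 550} = \frac{1}{\frac{3534}{5} - 550} = \frac{1}{\frac{784}{5}} = \frac{5}{784}$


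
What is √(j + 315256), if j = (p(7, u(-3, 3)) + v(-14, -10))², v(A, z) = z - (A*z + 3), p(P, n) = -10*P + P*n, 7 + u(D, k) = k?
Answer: √378257 ≈ 615.03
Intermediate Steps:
u(D, k) = -7 + k
v(A, z) = -3 + z - A*z (v(A, z) = z - (3 + A*z) = z + (-3 - A*z) = -3 + z - A*z)
j = 63001 (j = (7*(-10 + (-7 + 3)) + (-3 - 10 - 1*(-14)*(-10)))² = (7*(-10 - 4) + (-3 - 10 - 140))² = (7*(-14) - 153)² = (-98 - 153)² = (-251)² = 63001)
√(j + 315256) = √(63001 + 315256) = √378257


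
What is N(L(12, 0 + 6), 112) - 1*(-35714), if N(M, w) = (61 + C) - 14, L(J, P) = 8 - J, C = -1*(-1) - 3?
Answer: 35759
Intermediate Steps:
C = -2 (C = 1 - 3 = -2)
N(M, w) = 45 (N(M, w) = (61 - 2) - 14 = 59 - 14 = 45)
N(L(12, 0 + 6), 112) - 1*(-35714) = 45 - 1*(-35714) = 45 + 35714 = 35759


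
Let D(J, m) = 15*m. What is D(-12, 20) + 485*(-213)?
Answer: -103005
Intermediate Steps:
D(-12, 20) + 485*(-213) = 15*20 + 485*(-213) = 300 - 103305 = -103005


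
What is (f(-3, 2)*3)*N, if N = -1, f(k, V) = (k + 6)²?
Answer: -27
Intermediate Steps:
f(k, V) = (6 + k)²
(f(-3, 2)*3)*N = ((6 - 3)²*3)*(-1) = (3²*3)*(-1) = (9*3)*(-1) = 27*(-1) = -27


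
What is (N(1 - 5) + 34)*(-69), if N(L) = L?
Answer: -2070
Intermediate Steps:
(N(1 - 5) + 34)*(-69) = ((1 - 5) + 34)*(-69) = (-4 + 34)*(-69) = 30*(-69) = -2070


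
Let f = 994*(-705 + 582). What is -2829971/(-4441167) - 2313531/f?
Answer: 3540258481693/180995319918 ≈ 19.560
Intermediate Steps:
f = -122262 (f = 994*(-123) = -122262)
-2829971/(-4441167) - 2313531/f = -2829971/(-4441167) - 2313531/(-122262) = -2829971*(-1/4441167) - 2313531*(-1/122262) = 2829971/4441167 + 771177/40754 = 3540258481693/180995319918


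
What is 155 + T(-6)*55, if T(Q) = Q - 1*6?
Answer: -505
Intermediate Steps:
T(Q) = -6 + Q (T(Q) = Q - 6 = -6 + Q)
155 + T(-6)*55 = 155 + (-6 - 6)*55 = 155 - 12*55 = 155 - 660 = -505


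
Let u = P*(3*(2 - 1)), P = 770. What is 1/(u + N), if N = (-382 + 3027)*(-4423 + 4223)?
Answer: -1/526690 ≈ -1.8987e-6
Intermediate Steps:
u = 2310 (u = 770*(3*(2 - 1)) = 770*(3*1) = 770*3 = 2310)
N = -529000 (N = 2645*(-200) = -529000)
1/(u + N) = 1/(2310 - 529000) = 1/(-526690) = -1/526690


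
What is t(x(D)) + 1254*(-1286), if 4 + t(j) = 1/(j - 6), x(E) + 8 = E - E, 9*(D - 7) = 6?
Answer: -22577073/14 ≈ -1.6126e+6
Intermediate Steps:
D = 23/3 (D = 7 + (⅑)*6 = 7 + ⅔ = 23/3 ≈ 7.6667)
x(E) = -8 (x(E) = -8 + (E - E) = -8 + 0 = -8)
t(j) = -4 + 1/(-6 + j) (t(j) = -4 + 1/(j - 6) = -4 + 1/(-6 + j))
t(x(D)) + 1254*(-1286) = (25 - 4*(-8))/(-6 - 8) + 1254*(-1286) = (25 + 32)/(-14) - 1612644 = -1/14*57 - 1612644 = -57/14 - 1612644 = -22577073/14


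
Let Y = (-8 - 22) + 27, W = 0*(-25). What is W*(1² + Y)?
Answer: 0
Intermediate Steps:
W = 0
Y = -3 (Y = -30 + 27 = -3)
W*(1² + Y) = 0*(1² - 3) = 0*(1 - 3) = 0*(-2) = 0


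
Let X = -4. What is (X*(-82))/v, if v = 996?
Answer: 82/249 ≈ 0.32932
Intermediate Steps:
(X*(-82))/v = -4*(-82)/996 = 328*(1/996) = 82/249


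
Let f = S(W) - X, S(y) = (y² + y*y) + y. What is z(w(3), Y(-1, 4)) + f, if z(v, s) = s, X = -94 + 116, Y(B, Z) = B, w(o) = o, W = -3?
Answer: -8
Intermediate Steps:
S(y) = y + 2*y² (S(y) = (y² + y²) + y = 2*y² + y = y + 2*y²)
X = 22
f = -7 (f = -3*(1 + 2*(-3)) - 1*22 = -3*(1 - 6) - 22 = -3*(-5) - 22 = 15 - 22 = -7)
z(w(3), Y(-1, 4)) + f = -1 - 7 = -8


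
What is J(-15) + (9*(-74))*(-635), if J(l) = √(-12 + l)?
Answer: 422910 + 3*I*√3 ≈ 4.2291e+5 + 5.1962*I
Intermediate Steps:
J(-15) + (9*(-74))*(-635) = √(-12 - 15) + (9*(-74))*(-635) = √(-27) - 666*(-635) = 3*I*√3 + 422910 = 422910 + 3*I*√3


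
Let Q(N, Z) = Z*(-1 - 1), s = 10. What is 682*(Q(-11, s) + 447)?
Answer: 291214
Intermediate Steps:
Q(N, Z) = -2*Z (Q(N, Z) = Z*(-2) = -2*Z)
682*(Q(-11, s) + 447) = 682*(-2*10 + 447) = 682*(-20 + 447) = 682*427 = 291214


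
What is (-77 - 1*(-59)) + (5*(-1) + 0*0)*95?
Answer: -493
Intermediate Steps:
(-77 - 1*(-59)) + (5*(-1) + 0*0)*95 = (-77 + 59) + (-5 + 0)*95 = -18 - 5*95 = -18 - 475 = -493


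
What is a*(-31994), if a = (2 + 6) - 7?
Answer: -31994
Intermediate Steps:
a = 1 (a = 8 - 7 = 1)
a*(-31994) = 1*(-31994) = -31994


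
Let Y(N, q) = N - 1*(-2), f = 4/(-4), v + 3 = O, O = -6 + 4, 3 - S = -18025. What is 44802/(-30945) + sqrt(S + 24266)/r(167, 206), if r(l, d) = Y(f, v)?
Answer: -14934/10315 + sqrt(42294) ≈ 204.21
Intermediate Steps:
S = 18028 (S = 3 - 1*(-18025) = 3 + 18025 = 18028)
O = -2
v = -5 (v = -3 - 2 = -5)
f = -1 (f = 4*(-1/4) = -1)
Y(N, q) = 2 + N (Y(N, q) = N + 2 = 2 + N)
r(l, d) = 1 (r(l, d) = 2 - 1 = 1)
44802/(-30945) + sqrt(S + 24266)/r(167, 206) = 44802/(-30945) + sqrt(18028 + 24266)/1 = 44802*(-1/30945) + sqrt(42294)*1 = -14934/10315 + sqrt(42294)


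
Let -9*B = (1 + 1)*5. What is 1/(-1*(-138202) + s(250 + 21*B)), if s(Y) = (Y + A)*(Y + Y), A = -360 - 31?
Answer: 9/573338 ≈ 1.5698e-5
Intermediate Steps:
A = -391
B = -10/9 (B = -(1 + 1)*5/9 = -2*5/9 = -⅑*10 = -10/9 ≈ -1.1111)
s(Y) = 2*Y*(-391 + Y) (s(Y) = (Y - 391)*(Y + Y) = (-391 + Y)*(2*Y) = 2*Y*(-391 + Y))
1/(-1*(-138202) + s(250 + 21*B)) = 1/(-1*(-138202) + 2*(250 + 21*(-10/9))*(-391 + (250 + 21*(-10/9)))) = 1/(138202 + 2*(250 - 70/3)*(-391 + (250 - 70/3))) = 1/(138202 + 2*(680/3)*(-391 + 680/3)) = 1/(138202 + 2*(680/3)*(-493/3)) = 1/(138202 - 670480/9) = 1/(573338/9) = 9/573338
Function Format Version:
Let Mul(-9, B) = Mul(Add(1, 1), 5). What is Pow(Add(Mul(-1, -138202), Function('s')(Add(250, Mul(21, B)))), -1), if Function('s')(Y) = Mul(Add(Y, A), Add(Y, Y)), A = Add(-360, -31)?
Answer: Rational(9, 573338) ≈ 1.5698e-5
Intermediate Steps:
A = -391
B = Rational(-10, 9) (B = Mul(Rational(-1, 9), Mul(Add(1, 1), 5)) = Mul(Rational(-1, 9), Mul(2, 5)) = Mul(Rational(-1, 9), 10) = Rational(-10, 9) ≈ -1.1111)
Function('s')(Y) = Mul(2, Y, Add(-391, Y)) (Function('s')(Y) = Mul(Add(Y, -391), Add(Y, Y)) = Mul(Add(-391, Y), Mul(2, Y)) = Mul(2, Y, Add(-391, Y)))
Pow(Add(Mul(-1, -138202), Function('s')(Add(250, Mul(21, B)))), -1) = Pow(Add(Mul(-1, -138202), Mul(2, Add(250, Mul(21, Rational(-10, 9))), Add(-391, Add(250, Mul(21, Rational(-10, 9)))))), -1) = Pow(Add(138202, Mul(2, Add(250, Rational(-70, 3)), Add(-391, Add(250, Rational(-70, 3))))), -1) = Pow(Add(138202, Mul(2, Rational(680, 3), Add(-391, Rational(680, 3)))), -1) = Pow(Add(138202, Mul(2, Rational(680, 3), Rational(-493, 3))), -1) = Pow(Add(138202, Rational(-670480, 9)), -1) = Pow(Rational(573338, 9), -1) = Rational(9, 573338)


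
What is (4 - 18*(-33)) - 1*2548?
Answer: -1950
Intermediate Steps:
(4 - 18*(-33)) - 1*2548 = (4 + 594) - 2548 = 598 - 2548 = -1950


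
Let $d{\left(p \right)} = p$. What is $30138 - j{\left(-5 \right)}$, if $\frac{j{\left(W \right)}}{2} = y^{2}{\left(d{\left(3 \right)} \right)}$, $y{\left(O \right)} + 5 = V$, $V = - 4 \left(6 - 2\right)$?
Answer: $29256$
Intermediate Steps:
$V = -16$ ($V = \left(-4\right) 4 = -16$)
$y{\left(O \right)} = -21$ ($y{\left(O \right)} = -5 - 16 = -21$)
$j{\left(W \right)} = 882$ ($j{\left(W \right)} = 2 \left(-21\right)^{2} = 2 \cdot 441 = 882$)
$30138 - j{\left(-5 \right)} = 30138 - 882 = 29256$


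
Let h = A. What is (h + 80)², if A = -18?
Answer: 3844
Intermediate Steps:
h = -18
(h + 80)² = (-18 + 80)² = 62² = 3844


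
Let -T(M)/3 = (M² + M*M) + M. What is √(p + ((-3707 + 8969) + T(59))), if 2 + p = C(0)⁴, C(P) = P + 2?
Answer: I*√15787 ≈ 125.65*I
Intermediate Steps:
C(P) = 2 + P
T(M) = -6*M² - 3*M (T(M) = -3*((M² + M*M) + M) = -3*((M² + M²) + M) = -3*(2*M² + M) = -3*(M + 2*M²) = -6*M² - 3*M)
p = 14 (p = -2 + (2 + 0)⁴ = -2 + 2⁴ = -2 + 16 = 14)
√(p + ((-3707 + 8969) + T(59))) = √(14 + ((-3707 + 8969) - 3*59*(1 + 2*59))) = √(14 + (5262 - 3*59*(1 + 118))) = √(14 + (5262 - 3*59*119)) = √(14 + (5262 - 21063)) = √(14 - 15801) = √(-15787) = I*√15787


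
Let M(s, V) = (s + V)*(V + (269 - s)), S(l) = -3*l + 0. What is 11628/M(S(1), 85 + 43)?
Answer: 2907/12500 ≈ 0.23256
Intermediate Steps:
S(l) = -3*l
M(s, V) = (V + s)*(269 + V - s)
11628/M(S(1), 85 + 43) = 11628/((85 + 43)**2 - (-3*1)**2 + 269*(85 + 43) + 269*(-3*1)) = 11628/(128**2 - 1*(-3)**2 + 269*128 + 269*(-3)) = 11628/(16384 - 1*9 + 34432 - 807) = 11628/(16384 - 9 + 34432 - 807) = 11628/50000 = 11628*(1/50000) = 2907/12500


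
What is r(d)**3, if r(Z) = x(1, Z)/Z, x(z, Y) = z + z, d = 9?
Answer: 8/729 ≈ 0.010974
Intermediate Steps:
x(z, Y) = 2*z
r(Z) = 2/Z (r(Z) = (2*1)/Z = 2/Z)
r(d)**3 = (2/9)**3 = 8/729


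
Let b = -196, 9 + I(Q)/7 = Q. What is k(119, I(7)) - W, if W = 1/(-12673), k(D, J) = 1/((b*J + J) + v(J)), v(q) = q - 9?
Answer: 15380/34305811 ≈ 0.00044832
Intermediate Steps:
v(q) = -9 + q
I(Q) = -63 + 7*Q
k(D, J) = 1/(-9 - 194*J) (k(D, J) = 1/((-196*J + J) + (-9 + J)) = 1/(-195*J + (-9 + J)) = 1/(-9 - 194*J))
W = -1/12673 ≈ -7.8908e-5
k(119, I(7)) - W = 1/(-9 - 194*(-63 + 7*7)) - 1*(-1/12673) = 1/(-9 - 194*(-63 + 49)) + 1/12673 = 1/(-9 - 194*(-14)) + 1/12673 = 1/(-9 + 2716) + 1/12673 = 1/2707 + 1/12673 = 15380/34305811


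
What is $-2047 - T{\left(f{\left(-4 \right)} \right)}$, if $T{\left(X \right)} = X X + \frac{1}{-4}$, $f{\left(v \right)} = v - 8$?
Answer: $- \frac{8763}{4} \approx -2190.8$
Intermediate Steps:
$f{\left(v \right)} = -8 + v$
$T{\left(X \right)} = - \frac{1}{4} + X^{2}$ ($T{\left(X \right)} = X^{2} - \frac{1}{4} = - \frac{1}{4} + X^{2}$)
$-2047 - T{\left(f{\left(-4 \right)} \right)} = -2047 - \left(- \frac{1}{4} + \left(-8 - 4\right)^{2}\right) = -2047 - \left(- \frac{1}{4} + \left(-12\right)^{2}\right) = -2047 - \left(- \frac{1}{4} + 144\right) = -2047 - \frac{575}{4} = - \frac{8763}{4}$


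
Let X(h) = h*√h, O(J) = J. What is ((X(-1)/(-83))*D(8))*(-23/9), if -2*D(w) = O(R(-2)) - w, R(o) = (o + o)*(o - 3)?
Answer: 46*I/249 ≈ 0.18474*I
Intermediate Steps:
R(o) = 2*o*(-3 + o) (R(o) = (2*o)*(-3 + o) = 2*o*(-3 + o))
D(w) = -10 + w/2 (D(w) = -(2*(-2)*(-3 - 2) - w)/2 = -(2*(-2)*(-5) - w)/2 = -(20 - w)/2 = -10 + w/2)
X(h) = h^(3/2)
((X(-1)/(-83))*D(8))*(-23/9) = (((-1)^(3/2)/(-83))*(-10 + (½)*8))*(-23/9) = ((-I*(-1/83))*(-10 + 4))*(-23*⅑) = ((I/83)*(-6))*(-23/9) = -6*I/83*(-23/9) = 46*I/249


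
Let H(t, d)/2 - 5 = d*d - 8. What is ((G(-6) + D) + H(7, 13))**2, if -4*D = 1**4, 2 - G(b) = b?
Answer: 1846881/16 ≈ 1.1543e+5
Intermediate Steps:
H(t, d) = -6 + 2*d**2 (H(t, d) = 10 + 2*(d*d - 8) = 10 + 2*(d**2 - 8) = 10 + 2*(-8 + d**2) = 10 + (-16 + 2*d**2) = -6 + 2*d**2)
G(b) = 2 - b
D = -1/4 (D = -1/4*1**4 = -1/4*1 = -1/4 ≈ -0.25000)
((G(-6) + D) + H(7, 13))**2 = (((2 - 1*(-6)) - 1/4) + (-6 + 2*13**2))**2 = (((2 + 6) - 1/4) + (-6 + 2*169))**2 = ((8 - 1/4) + (-6 + 338))**2 = (31/4 + 332)**2 = (1359/4)**2 = 1846881/16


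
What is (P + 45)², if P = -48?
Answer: 9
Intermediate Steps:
(P + 45)² = (-48 + 45)² = (-3)² = 9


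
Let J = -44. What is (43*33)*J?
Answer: -62436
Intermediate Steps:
(43*33)*J = (43*33)*(-44) = 1419*(-44) = -62436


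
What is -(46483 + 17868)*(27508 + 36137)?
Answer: -4095619395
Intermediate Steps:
-(46483 + 17868)*(27508 + 36137) = -64351*63645 = -1*4095619395 = -4095619395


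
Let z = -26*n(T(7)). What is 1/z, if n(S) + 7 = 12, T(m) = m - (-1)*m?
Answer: -1/130 ≈ -0.0076923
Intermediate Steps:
T(m) = 2*m (T(m) = m + m = 2*m)
n(S) = 5 (n(S) = -7 + 12 = 5)
z = -130 (z = -26*5 = -130)
1/z = 1/(-130) = -1/130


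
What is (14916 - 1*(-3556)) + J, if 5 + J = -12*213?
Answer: 15911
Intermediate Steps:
J = -2561 (J = -5 - 12*213 = -5 - 2556 = -2561)
(14916 - 1*(-3556)) + J = (14916 - 1*(-3556)) - 2561 = (14916 + 3556) - 2561 = 18472 - 2561 = 15911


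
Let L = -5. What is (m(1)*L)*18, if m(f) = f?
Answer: -90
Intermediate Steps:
(m(1)*L)*18 = (1*(-5))*18 = -5*18 = -90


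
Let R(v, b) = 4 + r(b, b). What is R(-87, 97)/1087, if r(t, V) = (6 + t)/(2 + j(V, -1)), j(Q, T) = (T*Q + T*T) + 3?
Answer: 261/98917 ≈ 0.0026386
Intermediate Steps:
j(Q, T) = 3 + T² + Q*T (j(Q, T) = (Q*T + T²) + 3 = (T² + Q*T) + 3 = 3 + T² + Q*T)
r(t, V) = (6 + t)/(6 - V) (r(t, V) = (6 + t)/(2 + (3 + (-1)² + V*(-1))) = (6 + t)/(2 + (3 + 1 - V)) = (6 + t)/(2 + (4 - V)) = (6 + t)/(6 - V))
R(v, b) = 4 + (6 + b)/(6 - b)
R(-87, 97)/1087 = (3*(10 - 1*97)/(6 - 1*97))/1087 = (3*(10 - 97)/(6 - 97))*(1/1087) = (3*(-87)/(-91))*(1/1087) = (3*(-1/91)*(-87))*(1/1087) = (261/91)*(1/1087) = 261/98917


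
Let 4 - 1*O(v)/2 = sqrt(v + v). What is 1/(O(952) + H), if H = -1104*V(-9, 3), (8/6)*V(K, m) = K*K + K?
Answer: -7451/444138256 + sqrt(119)/444138256 ≈ -1.6752e-5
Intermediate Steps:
O(v) = 8 - 2*sqrt(2)*sqrt(v) (O(v) = 8 - 2*sqrt(v + v) = 8 - 2*sqrt(2)*sqrt(v))
V(K, m) = 3*K/4 + 3*K**2/4 (V(K, m) = 3*(K*K + K)/4 = 3*(K**2 + K)/4 = 3*(K + K**2)/4 = 3*K/4 + 3*K**2/4)
H = -59616 (H = -828*(-9)*(1 - 9) = -828*(-9)*(-8) = -1104*54 = -59616)
1/(O(952) + H) = 1/((8 - 2*sqrt(2)*sqrt(952)) - 59616) = 1/((8 - 2*sqrt(2)*2*sqrt(238)) - 59616) = 1/((8 - 8*sqrt(119)) - 59616) = 1/(-59608 - 8*sqrt(119))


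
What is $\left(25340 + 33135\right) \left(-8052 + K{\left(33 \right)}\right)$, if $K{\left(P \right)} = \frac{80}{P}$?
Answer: $- \frac{15533065100}{33} \approx -4.707 \cdot 10^{8}$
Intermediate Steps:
$\left(25340 + 33135\right) \left(-8052 + K{\left(33 \right)}\right) = \left(25340 + 33135\right) \left(-8052 + \frac{80}{33}\right) = 58475 \left(-8052 + 80 \cdot \frac{1}{33}\right) = 58475 \left(-8052 + \frac{80}{33}\right) = 58475 \left(- \frac{265636}{33}\right) = - \frac{15533065100}{33}$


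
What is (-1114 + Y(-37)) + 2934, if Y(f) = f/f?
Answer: 1821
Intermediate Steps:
Y(f) = 1
(-1114 + Y(-37)) + 2934 = (-1114 + 1) + 2934 = -1113 + 2934 = 1821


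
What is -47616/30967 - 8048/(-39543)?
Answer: -1633657072/1224528081 ≈ -1.3341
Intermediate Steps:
-47616/30967 - 8048/(-39543) = -47616*1/30967 - 8048*(-1/39543) = -47616/30967 + 8048/39543 = -1633657072/1224528081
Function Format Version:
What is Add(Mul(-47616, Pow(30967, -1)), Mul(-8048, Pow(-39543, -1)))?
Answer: Rational(-1633657072, 1224528081) ≈ -1.3341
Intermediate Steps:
Add(Mul(-47616, Pow(30967, -1)), Mul(-8048, Pow(-39543, -1))) = Add(Mul(-47616, Rational(1, 30967)), Mul(-8048, Rational(-1, 39543))) = Add(Rational(-47616, 30967), Rational(8048, 39543)) = Rational(-1633657072, 1224528081)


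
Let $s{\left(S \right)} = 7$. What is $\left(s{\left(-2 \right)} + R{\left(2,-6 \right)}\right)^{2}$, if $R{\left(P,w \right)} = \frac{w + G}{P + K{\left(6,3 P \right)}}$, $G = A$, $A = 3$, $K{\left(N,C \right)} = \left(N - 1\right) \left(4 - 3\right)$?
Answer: $\frac{2116}{49} \approx 43.184$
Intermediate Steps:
$K{\left(N,C \right)} = -1 + N$ ($K{\left(N,C \right)} = \left(-1 + N\right) 1 = -1 + N$)
$G = 3$
$R{\left(P,w \right)} = \frac{3 + w}{5 + P}$ ($R{\left(P,w \right)} = \frac{w + 3}{P + \left(-1 + 6\right)} = \frac{3 + w}{P + 5} = \frac{3 + w}{5 + P}$)
$\left(s{\left(-2 \right)} + R{\left(2,-6 \right)}\right)^{2} = \left(7 + \frac{3 - 6}{5 + 2}\right)^{2} = \left(7 + \frac{1}{7} \left(-3\right)\right)^{2} = \left(7 - \frac{3}{7}\right)^{2} = \left(\frac{46}{7}\right)^{2} = \frac{2116}{49}$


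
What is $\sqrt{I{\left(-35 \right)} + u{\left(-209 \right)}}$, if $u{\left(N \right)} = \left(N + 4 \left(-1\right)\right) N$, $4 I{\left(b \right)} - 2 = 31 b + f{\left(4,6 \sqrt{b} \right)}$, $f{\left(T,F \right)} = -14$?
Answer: $\frac{\sqrt{176971}}{2} \approx 210.34$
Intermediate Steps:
$I{\left(b \right)} = -3 + \frac{31 b}{4}$ ($I{\left(b \right)} = \frac{1}{2} + \frac{31 b - 14}{4} = \frac{1}{2} + \frac{-14 + 31 b}{4} = \frac{1}{2} + \left(- \frac{7}{2} + \frac{31 b}{4}\right) = -3 + \frac{31 b}{4}$)
$u{\left(N \right)} = N \left(-4 + N\right)$ ($u{\left(N \right)} = \left(N - 4\right) N = \left(-4 + N\right) N = N \left(-4 + N\right)$)
$\sqrt{I{\left(-35 \right)} + u{\left(-209 \right)}} = \sqrt{\left(-3 + \frac{31}{4} \left(-35\right)\right) - 209 \left(-4 - 209\right)} = \sqrt{\left(-3 - \frac{1085}{4}\right) - -44517} = \sqrt{- \frac{1097}{4} + 44517} = \sqrt{\frac{176971}{4}} = \frac{\sqrt{176971}}{2}$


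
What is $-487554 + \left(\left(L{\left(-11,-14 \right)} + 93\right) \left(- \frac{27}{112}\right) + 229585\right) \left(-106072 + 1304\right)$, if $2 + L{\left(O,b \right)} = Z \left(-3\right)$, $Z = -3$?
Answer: $- \frac{168357862238}{7} \approx -2.4051 \cdot 10^{10}$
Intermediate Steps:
$L{\left(O,b \right)} = 7$ ($L{\left(O,b \right)} = -2 - -9 = -2 + 9 = 7$)
$-487554 + \left(\left(L{\left(-11,-14 \right)} + 93\right) \left(- \frac{27}{112}\right) + 229585\right) \left(-106072 + 1304\right) = -487554 + \left(\left(7 + 93\right) \left(- \frac{27}{112}\right) + 229585\right) \left(-106072 + 1304\right) = -487554 + \left(100 \left(\left(-27\right) \frac{1}{112}\right) + 229585\right) \left(-104768\right) = -487554 + \left(100 \left(- \frac{27}{112}\right) + 229585\right) \left(-104768\right) = -487554 + \left(- \frac{675}{28} + 229585\right) \left(-104768\right) = -487554 + \frac{6427705}{28} \left(-104768\right) = -487554 - \frac{168354449360}{7} = - \frac{168357862238}{7}$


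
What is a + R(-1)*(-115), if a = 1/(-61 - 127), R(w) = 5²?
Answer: -540501/188 ≈ -2875.0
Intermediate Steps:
R(w) = 25
a = -1/188 (a = 1/(-188) = -1/188 ≈ -0.0053191)
a + R(-1)*(-115) = -1/188 + 25*(-115) = -1/188 - 2875 = -540501/188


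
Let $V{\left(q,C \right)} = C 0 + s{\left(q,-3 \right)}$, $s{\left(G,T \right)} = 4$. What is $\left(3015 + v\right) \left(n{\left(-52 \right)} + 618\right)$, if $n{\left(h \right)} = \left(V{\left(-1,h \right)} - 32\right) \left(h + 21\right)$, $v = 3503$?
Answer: $9685748$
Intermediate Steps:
$V{\left(q,C \right)} = 4$ ($V{\left(q,C \right)} = C 0 + 4 = 0 + 4 = 4$)
$n{\left(h \right)} = -588 - 28 h$ ($n{\left(h \right)} = \left(4 - 32\right) \left(h + 21\right) = - 28 \left(21 + h\right) = -588 - 28 h$)
$\left(3015 + v\right) \left(n{\left(-52 \right)} + 618\right) = \left(3015 + 3503\right) \left(\left(-588 - -1456\right) + 618\right) = 6518 \left(\left(-588 + 1456\right) + 618\right) = 6518 \left(868 + 618\right) = 6518 \cdot 1486 = 9685748$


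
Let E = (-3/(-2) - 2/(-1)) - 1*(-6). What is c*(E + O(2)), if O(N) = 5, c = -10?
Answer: -145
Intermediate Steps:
E = 19/2 (E = (-3*(-1/2) - 2*(-1)) + 6 = (3/2 + 2) + 6 = 7/2 + 6 = 19/2 ≈ 9.5000)
c*(E + O(2)) = -10*(19/2 + 5) = -10*29/2 = -145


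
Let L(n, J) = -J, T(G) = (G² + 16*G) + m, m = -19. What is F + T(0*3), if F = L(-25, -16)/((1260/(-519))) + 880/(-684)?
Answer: -160859/5985 ≈ -26.877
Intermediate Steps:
T(G) = -19 + G² + 16*G (T(G) = (G² + 16*G) - 19 = -19 + G² + 16*G)
F = -47144/5985 (F = (-1*(-16))/((1260/(-519))) + 880/(-684) = 16/((1260*(-1/519))) + 880*(-1/684) = 16/(-420/173) - 220/171 = 16*(-173/420) - 220/171 = -692/105 - 220/171 = -47144/5985 ≈ -7.8770)
F + T(0*3) = -47144/5985 + (-19 + (0*3)² + 16*(0*3)) = -47144/5985 + (-19 + 0² + 16*0) = -47144/5985 + (-19 + 0 + 0) = -47144/5985 - 19 = -160859/5985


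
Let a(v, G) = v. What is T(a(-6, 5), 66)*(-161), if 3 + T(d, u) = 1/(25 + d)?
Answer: 9016/19 ≈ 474.53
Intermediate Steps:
T(d, u) = -3 + 1/(25 + d)
T(a(-6, 5), 66)*(-161) = ((-74 - 3*(-6))/(25 - 6))*(-161) = ((-74 + 18)/19)*(-161) = ((1/19)*(-56))*(-161) = -56/19*(-161) = 9016/19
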